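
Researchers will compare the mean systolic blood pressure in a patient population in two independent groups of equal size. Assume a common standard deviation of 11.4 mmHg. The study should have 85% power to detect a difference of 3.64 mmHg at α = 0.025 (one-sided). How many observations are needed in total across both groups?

354 total

For two equal groups, n per group = 2·((z_α + z_β)·σ/δ)².
z_α = 1.960; z_β = 1.036 (power 85%).
n = 2 × (2.996 × 11.4 / 3.64)² = 2 × 88.04 = 176.08
Round up: n = 177 per group.
Total across both groups: 2 × 177 = 354.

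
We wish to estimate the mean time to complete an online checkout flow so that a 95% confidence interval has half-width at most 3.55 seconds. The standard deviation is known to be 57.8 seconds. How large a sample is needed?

n = 1019

For a mean, the margin of error is E = z·σ/√n, so n = (zσ/E)².
At 95% confidence, z = 1.960.
n = (1.960 × 57.8 / 3.55)² = 1018.38
Round up: n = 1019.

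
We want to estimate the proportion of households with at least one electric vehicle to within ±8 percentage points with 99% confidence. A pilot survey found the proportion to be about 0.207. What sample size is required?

171

For a proportion with margin E = 0.08 at 99% confidence, z = 2.576.
n = p̂(1−p̂)(z/E)² = 0.207 × 0.793 × (2.576/0.08)² = 170.20
Round up: n = 171.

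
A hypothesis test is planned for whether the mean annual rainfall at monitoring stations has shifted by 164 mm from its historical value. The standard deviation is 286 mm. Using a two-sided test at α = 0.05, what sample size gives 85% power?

For a one-sample z-test, n = ((z_{α/2} + z_β)·σ/δ)².
z_{α/2} = 1.960 (two-sided α = 0.05); z_β = 1.036 (power 85% → β = 0.15).
n = (2.996 × 286 / 164)² = 27.30
Round up: n = 28.

n = 28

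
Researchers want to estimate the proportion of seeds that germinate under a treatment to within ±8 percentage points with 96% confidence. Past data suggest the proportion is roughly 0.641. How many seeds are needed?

n = 152

For a proportion with margin E = 0.08 at 96% confidence, z = 2.054.
n = p̂(1−p̂)(z/E)² = 0.641 × 0.359 × (2.054/0.08)² = 151.70
Round up: n = 152.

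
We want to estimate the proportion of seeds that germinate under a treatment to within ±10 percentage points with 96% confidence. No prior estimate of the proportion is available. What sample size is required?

106

For a proportion with margin E = 0.1 at 96% confidence, z = 2.054.
With no prior estimate, use p = 0.5, which maximizes p(1−p) at 0.25.
n = 0.25 × (z/E)² = 0.25 × (2.054/0.1)² = 105.47
Round up: n = 106.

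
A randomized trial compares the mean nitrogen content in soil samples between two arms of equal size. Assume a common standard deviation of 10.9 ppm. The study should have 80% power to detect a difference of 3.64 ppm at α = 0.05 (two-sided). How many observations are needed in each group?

For two equal groups, n per group = 2·((z_{α/2} + z_β)·σ/δ)².
z_{α/2} = 1.960; z_β = 0.842 (power 80%).
n = 2 × (2.802 × 10.9 / 3.64)² = 2 × 70.40 = 140.80
Round up: n = 141 per group.

141 per group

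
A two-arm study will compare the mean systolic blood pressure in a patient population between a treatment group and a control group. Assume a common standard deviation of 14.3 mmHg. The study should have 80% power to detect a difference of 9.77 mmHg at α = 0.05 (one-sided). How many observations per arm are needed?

For two equal groups, n per group = 2·((z_α + z_β)·σ/δ)².
z_α = 1.645; z_β = 0.842 (power 80%).
n = 2 × (2.487 × 14.3 / 9.77)² = 2 × 13.25 = 26.50
Round up: n = 27 per group.

27 per group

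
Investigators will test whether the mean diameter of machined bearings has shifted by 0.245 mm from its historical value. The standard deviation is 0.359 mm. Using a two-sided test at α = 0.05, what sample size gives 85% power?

20

For a one-sample z-test, n = ((z_{α/2} + z_β)·σ/δ)².
z_{α/2} = 1.960 (two-sided α = 0.05); z_β = 1.036 (power 85% → β = 0.15).
n = (2.996 × 0.359 / 0.245)² = 19.27
Round up: n = 20.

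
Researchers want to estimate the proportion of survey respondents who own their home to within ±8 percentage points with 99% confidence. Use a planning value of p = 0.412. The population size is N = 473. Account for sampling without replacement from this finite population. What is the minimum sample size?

165

For a proportion with margin E = 0.08 at 99% confidence, z = 2.576.
n = p̂(1−p̂)(z/E)² = 0.412 × 0.588 × (2.576/0.08)² = 251.18 — call this n₀.
Finite-population correction with N = 473: n = n₀ / (1 + (n₀−1)/N) = 251.18 / 1.529 = 164.28
Round up: n = 165.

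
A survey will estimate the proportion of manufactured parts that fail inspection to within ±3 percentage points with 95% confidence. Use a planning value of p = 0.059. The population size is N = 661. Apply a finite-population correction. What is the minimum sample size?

For a proportion with margin E = 0.03 at 95% confidence, z = 1.960.
n = p̂(1−p̂)(z/E)² = 0.059 × 0.941 × (1.960/0.03)² = 236.98 — call this n₀.
Finite-population correction with N = 661: n = n₀ / (1 + (n₀−1)/N) = 236.98 / 1.357 = 174.64
Round up: n = 175.

175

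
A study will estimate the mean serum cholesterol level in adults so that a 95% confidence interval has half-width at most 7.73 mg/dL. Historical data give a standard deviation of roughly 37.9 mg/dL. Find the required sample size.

93

For a mean, the margin of error is E = z·σ/√n, so n = (zσ/E)².
At 95% confidence, z = 1.960.
n = (1.960 × 37.9 / 7.73)² = 92.35
Round up: n = 93.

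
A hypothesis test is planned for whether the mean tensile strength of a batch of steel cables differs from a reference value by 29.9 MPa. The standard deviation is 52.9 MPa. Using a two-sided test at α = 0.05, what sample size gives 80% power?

25

For a one-sample z-test, n = ((z_{α/2} + z_β)·σ/δ)².
z_{α/2} = 1.960 (two-sided α = 0.05); z_β = 0.842 (power 80% → β = 0.2).
n = (2.802 × 52.9 / 29.9)² = 24.58
Round up: n = 25.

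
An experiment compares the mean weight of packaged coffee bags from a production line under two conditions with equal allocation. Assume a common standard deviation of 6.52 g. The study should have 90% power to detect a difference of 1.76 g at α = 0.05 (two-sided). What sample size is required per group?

289 per group

For two equal groups, n per group = 2·((z_{α/2} + z_β)·σ/δ)².
z_{α/2} = 1.960; z_β = 1.282 (power 90%).
n = 2 × (3.242 × 6.52 / 1.76)² = 2 × 144.24 = 288.48
Round up: n = 289 per group.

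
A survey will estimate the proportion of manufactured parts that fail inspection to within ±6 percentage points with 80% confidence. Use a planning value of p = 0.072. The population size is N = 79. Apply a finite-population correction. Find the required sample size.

For a proportion with margin E = 0.06 at 80% confidence, z = 1.282.
n = p̂(1−p̂)(z/E)² = 0.072 × 0.928 × (1.282/0.06)² = 30.50 — call this n₀.
Finite-population correction with N = 79: n = n₀ / (1 + (n₀−1)/N) = 30.50 / 1.373 = 22.21
Round up: n = 23.

23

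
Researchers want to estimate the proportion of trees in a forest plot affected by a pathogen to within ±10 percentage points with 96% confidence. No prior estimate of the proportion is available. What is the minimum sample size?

n = 106

For a proportion with margin E = 0.1 at 96% confidence, z = 2.054.
With no prior estimate, use p = 0.5, which maximizes p(1−p) at 0.25.
n = 0.25 × (z/E)² = 0.25 × (2.054/0.1)² = 105.47
Round up: n = 106.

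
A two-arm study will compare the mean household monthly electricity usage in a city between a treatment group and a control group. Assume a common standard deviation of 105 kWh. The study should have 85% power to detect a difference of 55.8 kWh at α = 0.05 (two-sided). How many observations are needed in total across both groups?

128 total

For two equal groups, n per group = 2·((z_{α/2} + z_β)·σ/δ)².
z_{α/2} = 1.960; z_β = 1.036 (power 85%).
n = 2 × (2.996 × 105 / 55.8)² = 2 × 31.78 = 63.56
Round up: n = 64 per group.
Total across both groups: 2 × 64 = 128.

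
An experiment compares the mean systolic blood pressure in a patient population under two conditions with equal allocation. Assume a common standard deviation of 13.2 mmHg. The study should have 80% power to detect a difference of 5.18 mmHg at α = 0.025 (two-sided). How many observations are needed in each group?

For two equal groups, n per group = 2·((z_{α/2} + z_β)·σ/δ)².
z_{α/2} = 2.241; z_β = 0.842 (power 80%).
n = 2 × (3.083 × 13.2 / 5.18)² = 2 × 61.72 = 123.44
Round up: n = 124 per group.

124 per group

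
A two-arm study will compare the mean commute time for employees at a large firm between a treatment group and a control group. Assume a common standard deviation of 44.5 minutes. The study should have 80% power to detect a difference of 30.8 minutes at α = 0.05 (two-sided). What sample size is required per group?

For two equal groups, n per group = 2·((z_{α/2} + z_β)·σ/δ)².
z_{α/2} = 1.960; z_β = 0.842 (power 80%).
n = 2 × (2.802 × 44.5 / 30.8)² = 2 × 16.39 = 32.78
Round up: n = 33 per group.

33 per group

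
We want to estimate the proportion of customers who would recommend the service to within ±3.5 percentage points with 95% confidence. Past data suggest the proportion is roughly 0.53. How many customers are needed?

For a proportion with margin E = 0.035 at 95% confidence, z = 1.960.
n = p̂(1−p̂)(z/E)² = 0.53 × 0.47 × (1.960/0.035)² = 781.18
Round up: n = 782.

782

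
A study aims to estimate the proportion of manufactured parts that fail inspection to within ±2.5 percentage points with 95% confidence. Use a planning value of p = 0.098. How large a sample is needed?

544

For a proportion with margin E = 0.025 at 95% confidence, z = 1.960.
n = p̂(1−p̂)(z/E)² = 0.098 × 0.902 × (1.960/0.025)² = 543.33
Round up: n = 544.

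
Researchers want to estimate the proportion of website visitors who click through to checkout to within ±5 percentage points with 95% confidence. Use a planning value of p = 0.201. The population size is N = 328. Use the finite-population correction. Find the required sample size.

For a proportion with margin E = 0.05 at 95% confidence, z = 1.960.
n = p̂(1−p̂)(z/E)² = 0.201 × 0.799 × (1.960/0.05)² = 246.78 — call this n₀.
Finite-population correction with N = 328: n = n₀ / (1 + (n₀−1)/N) = 246.78 / 1.749 = 141.10
Round up: n = 142.

142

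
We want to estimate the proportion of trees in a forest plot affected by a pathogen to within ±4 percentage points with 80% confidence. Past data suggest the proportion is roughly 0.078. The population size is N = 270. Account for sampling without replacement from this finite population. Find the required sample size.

59

For a proportion with margin E = 0.04 at 80% confidence, z = 1.282.
n = p̂(1−p̂)(z/E)² = 0.078 × 0.922 × (1.282/0.04)² = 73.87 — call this n₀.
Finite-population correction with N = 270: n = n₀ / (1 + (n₀−1)/N) = 73.87 / 1.27 = 58.17
Round up: n = 59.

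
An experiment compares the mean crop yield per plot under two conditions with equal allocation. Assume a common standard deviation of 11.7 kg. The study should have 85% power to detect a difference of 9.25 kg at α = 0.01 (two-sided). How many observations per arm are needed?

For two equal groups, n per group = 2·((z_{α/2} + z_β)·σ/δ)².
z_{α/2} = 2.576; z_β = 1.036 (power 85%).
n = 2 × (3.612 × 11.7 / 9.25)² = 2 × 20.87 = 41.74
Round up: n = 42 per group.

42 per group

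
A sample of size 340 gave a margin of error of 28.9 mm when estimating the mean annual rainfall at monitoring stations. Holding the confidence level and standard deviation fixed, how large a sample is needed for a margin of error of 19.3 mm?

Margin of error scales as 1/√n, so n₂ = n₁·(E₁/E₂)².
n₂ = 340 × (28.9/19.3)² = 340 × 2.242 = 762.28
Round up: n₂ = 763.

763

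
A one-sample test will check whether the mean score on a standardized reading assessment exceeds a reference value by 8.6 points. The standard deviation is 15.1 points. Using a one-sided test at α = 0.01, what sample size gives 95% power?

n = 49

For a one-sample z-test, n = ((z_α + z_β)·σ/δ)².
z_α = 2.326 (one-sided α = 0.01); z_β = 1.645 (power 95% → β = 0.05).
n = (3.971 × 15.1 / 8.6)² = 48.61
Round up: n = 49.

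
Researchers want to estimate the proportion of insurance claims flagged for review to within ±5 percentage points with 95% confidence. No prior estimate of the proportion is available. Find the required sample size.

For a proportion with margin E = 0.05 at 95% confidence, z = 1.960.
With no prior estimate, use p = 0.5, which maximizes p(1−p) at 0.25.
n = 0.25 × (z/E)² = 0.25 × (1.960/0.05)² = 384.16
Round up: n = 385.

385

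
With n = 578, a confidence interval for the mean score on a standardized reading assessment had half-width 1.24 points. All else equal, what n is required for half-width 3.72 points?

65

Margin of error scales as 1/√n, so n₂ = n₁·(E₁/E₂)².
n₂ = 578 × (1.24/3.72)² = 578 × 0.1111 = 64.22
Round up: n₂ = 65.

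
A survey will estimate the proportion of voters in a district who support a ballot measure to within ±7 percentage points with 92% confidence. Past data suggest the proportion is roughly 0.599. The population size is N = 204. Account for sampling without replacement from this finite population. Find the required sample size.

n = 87

For a proportion with margin E = 0.07 at 92% confidence, z = 1.751.
n = p̂(1−p̂)(z/E)² = 0.599 × 0.401 × (1.751/0.07)² = 150.30 — call this n₀.
Finite-population correction with N = 204: n = n₀ / (1 + (n₀−1)/N) = 150.30 / 1.732 = 86.78
Round up: n = 87.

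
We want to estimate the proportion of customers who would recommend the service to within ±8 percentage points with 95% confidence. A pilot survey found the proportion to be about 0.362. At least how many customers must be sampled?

For a proportion with margin E = 0.08 at 95% confidence, z = 1.960.
n = p̂(1−p̂)(z/E)² = 0.362 × 0.638 × (1.960/0.08)² = 138.63
Round up: n = 139.

n = 139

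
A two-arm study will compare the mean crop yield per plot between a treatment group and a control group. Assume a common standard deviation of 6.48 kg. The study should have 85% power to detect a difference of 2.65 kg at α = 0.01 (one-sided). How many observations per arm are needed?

136 per group

For two equal groups, n per group = 2·((z_α + z_β)·σ/δ)².
z_α = 2.326; z_β = 1.036 (power 85%).
n = 2 × (3.362 × 6.48 / 2.65)² = 2 × 67.59 = 135.18
Round up: n = 136 per group.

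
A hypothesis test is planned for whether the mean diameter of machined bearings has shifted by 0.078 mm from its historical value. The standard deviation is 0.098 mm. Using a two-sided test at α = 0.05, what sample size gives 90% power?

For a one-sample z-test, n = ((z_{α/2} + z_β)·σ/δ)².
z_{α/2} = 1.960 (two-sided α = 0.05); z_β = 1.282 (power 90% → β = 0.1).
n = (3.242 × 0.098 / 0.078)² = 16.59
Round up: n = 17.

17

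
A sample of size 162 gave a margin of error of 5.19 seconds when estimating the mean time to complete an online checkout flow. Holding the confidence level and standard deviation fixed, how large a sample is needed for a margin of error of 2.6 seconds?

646

Margin of error scales as 1/√n, so n₂ = n₁·(E₁/E₂)².
n₂ = 162 × (5.19/2.6)² = 162 × 3.985 = 645.57
Round up: n₂ = 646.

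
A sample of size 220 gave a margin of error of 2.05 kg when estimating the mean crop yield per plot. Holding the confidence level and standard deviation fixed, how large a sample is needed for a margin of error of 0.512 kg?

Margin of error scales as 1/√n, so n₂ = n₁·(E₁/E₂)².
n₂ = 220 × (2.05/0.512)² = 220 × 16.03 = 3526.60
Round up: n₂ = 3527.

n = 3527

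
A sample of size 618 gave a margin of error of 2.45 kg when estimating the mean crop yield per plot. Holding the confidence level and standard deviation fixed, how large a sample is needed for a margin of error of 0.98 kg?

Margin of error scales as 1/√n, so n₂ = n₁·(E₁/E₂)².
n₂ = 618 × (2.45/0.98)² = 618 × 6.25 = 3862.50
Round up: n₂ = 3863.

n = 3863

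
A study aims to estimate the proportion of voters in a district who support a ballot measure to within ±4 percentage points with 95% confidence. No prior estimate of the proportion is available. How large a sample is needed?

For a proportion with margin E = 0.04 at 95% confidence, z = 1.960.
With no prior estimate, use p = 0.5, which maximizes p(1−p) at 0.25.
n = 0.25 × (z/E)² = 0.25 × (1.960/0.04)² = 600.25
Round up: n = 601.

601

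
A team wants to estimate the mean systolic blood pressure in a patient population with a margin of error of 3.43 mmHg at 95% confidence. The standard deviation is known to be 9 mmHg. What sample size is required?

27

For a mean, the margin of error is E = z·σ/√n, so n = (zσ/E)².
At 95% confidence, z = 1.960.
n = (1.960 × 9 / 3.43)² = 26.45
Round up: n = 27.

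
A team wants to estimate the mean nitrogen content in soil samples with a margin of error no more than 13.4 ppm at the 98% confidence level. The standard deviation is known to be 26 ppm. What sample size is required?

21

For a mean, the margin of error is E = z·σ/√n, so n = (zσ/E)².
At 98% confidence, z = 2.326.
n = (2.326 × 26 / 13.4)² = 20.37
Round up: n = 21.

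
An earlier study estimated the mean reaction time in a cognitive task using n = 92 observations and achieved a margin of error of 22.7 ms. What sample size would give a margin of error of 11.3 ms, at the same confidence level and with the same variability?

372

Margin of error scales as 1/√n, so n₂ = n₁·(E₁/E₂)².
n₂ = 92 × (22.7/11.3)² = 92 × 4.035 = 371.22
Round up: n₂ = 372.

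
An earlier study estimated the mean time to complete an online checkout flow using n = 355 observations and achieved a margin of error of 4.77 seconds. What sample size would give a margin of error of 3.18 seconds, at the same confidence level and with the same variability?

Margin of error scales as 1/√n, so n₂ = n₁·(E₁/E₂)².
n₂ = 355 × (4.77/3.18)² = 355 × 2.25 = 798.75
Round up: n₂ = 799.

799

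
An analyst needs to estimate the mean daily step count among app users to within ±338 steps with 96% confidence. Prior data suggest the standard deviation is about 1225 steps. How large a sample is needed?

n = 56

For a mean, the margin of error is E = z·σ/√n, so n = (zσ/E)².
At 96% confidence, z = 2.054.
n = (2.054 × 1225 / 338)² = 55.42
Round up: n = 56.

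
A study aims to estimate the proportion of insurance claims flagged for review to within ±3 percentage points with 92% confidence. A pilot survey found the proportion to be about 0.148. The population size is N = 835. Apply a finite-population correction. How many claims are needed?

284

For a proportion with margin E = 0.03 at 92% confidence, z = 1.751.
n = p̂(1−p̂)(z/E)² = 0.148 × 0.852 × (1.751/0.03)² = 429.57 — call this n₀.
Finite-population correction with N = 835: n = n₀ / (1 + (n₀−1)/N) = 429.57 / 1.513 = 283.92
Round up: n = 284.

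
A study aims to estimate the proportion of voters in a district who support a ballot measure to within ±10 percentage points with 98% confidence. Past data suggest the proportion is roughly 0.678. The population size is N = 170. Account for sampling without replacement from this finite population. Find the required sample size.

For a proportion with margin E = 0.1 at 98% confidence, z = 2.326.
n = p̂(1−p̂)(z/E)² = 0.678 × 0.322 × (2.326/0.1)² = 118.11 — call this n₀.
Finite-population correction with N = 170: n = n₀ / (1 + (n₀−1)/N) = 118.11 / 1.689 = 69.93
Round up: n = 70.

70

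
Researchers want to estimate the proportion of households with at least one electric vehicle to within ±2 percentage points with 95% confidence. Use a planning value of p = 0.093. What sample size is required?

For a proportion with margin E = 0.02 at 95% confidence, z = 1.960.
n = p̂(1−p̂)(z/E)² = 0.093 × 0.907 × (1.960/0.02)² = 810.11
Round up: n = 811.

n = 811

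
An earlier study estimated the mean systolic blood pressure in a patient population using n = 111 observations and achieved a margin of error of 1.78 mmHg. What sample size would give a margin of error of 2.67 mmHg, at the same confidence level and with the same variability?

50

Margin of error scales as 1/√n, so n₂ = n₁·(E₁/E₂)².
n₂ = 111 × (1.78/2.67)² = 111 × 0.4444 = 49.33
Round up: n₂ = 50.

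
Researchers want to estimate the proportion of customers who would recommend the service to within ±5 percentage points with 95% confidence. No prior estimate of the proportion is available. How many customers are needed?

385

For a proportion with margin E = 0.05 at 95% confidence, z = 1.960.
With no prior estimate, use p = 0.5, which maximizes p(1−p) at 0.25.
n = 0.25 × (z/E)² = 0.25 × (1.960/0.05)² = 384.16
Round up: n = 385.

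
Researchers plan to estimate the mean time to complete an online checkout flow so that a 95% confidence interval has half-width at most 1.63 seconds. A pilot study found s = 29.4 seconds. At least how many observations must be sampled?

For a mean, the margin of error is E = z·σ/√n, so n = (zσ/E)².
At 95% confidence, z = 1.960.
n = (1.960 × 29.4 / 1.63)² = 1249.77
Round up: n = 1250.

1250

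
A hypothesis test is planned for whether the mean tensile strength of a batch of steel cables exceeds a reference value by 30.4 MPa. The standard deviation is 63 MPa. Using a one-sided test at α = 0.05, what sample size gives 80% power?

For a one-sample z-test, n = ((z_α + z_β)·σ/δ)².
z_α = 1.645 (one-sided α = 0.05); z_β = 0.842 (power 80% → β = 0.2).
n = (2.487 × 63 / 30.4)² = 26.56
Round up: n = 27.

27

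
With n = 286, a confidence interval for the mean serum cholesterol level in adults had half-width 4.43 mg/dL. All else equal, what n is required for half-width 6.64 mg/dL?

Margin of error scales as 1/√n, so n₂ = n₁·(E₁/E₂)².
n₂ = 286 × (4.43/6.64)² = 286 × 0.4451 = 127.30
Round up: n₂ = 128.

n = 128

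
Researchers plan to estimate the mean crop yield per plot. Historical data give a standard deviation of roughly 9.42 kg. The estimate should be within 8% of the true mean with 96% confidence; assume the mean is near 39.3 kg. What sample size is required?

For a mean, the margin of error is E = z·σ/√n, so n = (zσ/E)².
At 96% confidence, z = 2.054.
E = 8% of 39.3 = 3.144 kg.
n = (2.054 × 9.42 / 3.144)² = 37.87
Round up: n = 38.

38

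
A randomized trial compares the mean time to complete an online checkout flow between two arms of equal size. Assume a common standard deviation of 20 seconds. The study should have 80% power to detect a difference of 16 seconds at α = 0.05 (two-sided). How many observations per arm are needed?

25 per group

For two equal groups, n per group = 2·((z_{α/2} + z_β)·σ/δ)².
z_{α/2} = 1.960; z_β = 0.842 (power 80%).
n = 2 × (2.802 × 20 / 16)² = 2 × 12.27 = 24.54
Round up: n = 25 per group.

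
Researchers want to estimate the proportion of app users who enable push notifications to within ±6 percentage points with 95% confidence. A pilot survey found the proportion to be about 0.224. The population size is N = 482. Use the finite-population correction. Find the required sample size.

135

For a proportion with margin E = 0.06 at 95% confidence, z = 1.960.
n = p̂(1−p̂)(z/E)² = 0.224 × 0.776 × (1.960/0.06)² = 185.49 — call this n₀.
Finite-population correction with N = 482: n = n₀ / (1 + (n₀−1)/N) = 185.49 / 1.383 = 134.12
Round up: n = 135.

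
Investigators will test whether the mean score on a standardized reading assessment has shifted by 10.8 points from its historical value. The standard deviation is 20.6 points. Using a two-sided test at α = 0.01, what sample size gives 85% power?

For a one-sample z-test, n = ((z_{α/2} + z_β)·σ/δ)².
z_{α/2} = 2.576 (two-sided α = 0.01); z_β = 1.036 (power 85% → β = 0.15).
n = (3.612 × 20.6 / 10.8)² = 47.47
Round up: n = 48.

48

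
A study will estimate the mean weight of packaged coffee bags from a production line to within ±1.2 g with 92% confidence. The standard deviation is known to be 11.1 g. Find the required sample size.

For a mean, the margin of error is E = z·σ/√n, so n = (zσ/E)².
At 92% confidence, z = 1.751.
n = (1.751 × 11.1 / 1.2)² = 262.33
Round up: n = 263.

263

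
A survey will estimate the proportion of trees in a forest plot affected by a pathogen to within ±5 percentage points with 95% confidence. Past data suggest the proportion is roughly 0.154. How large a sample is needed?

201

For a proportion with margin E = 0.05 at 95% confidence, z = 1.960.
n = p̂(1−p̂)(z/E)² = 0.154 × 0.846 × (1.960/0.05)² = 200.20
Round up: n = 201.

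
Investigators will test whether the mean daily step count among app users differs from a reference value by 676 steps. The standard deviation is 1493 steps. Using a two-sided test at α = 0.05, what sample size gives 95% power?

For a one-sample z-test, n = ((z_{α/2} + z_β)·σ/δ)².
z_{α/2} = 1.960 (two-sided α = 0.05); z_β = 1.645 (power 95% → β = 0.05).
n = (3.605 × 1493 / 676)² = 63.39
Round up: n = 64.

64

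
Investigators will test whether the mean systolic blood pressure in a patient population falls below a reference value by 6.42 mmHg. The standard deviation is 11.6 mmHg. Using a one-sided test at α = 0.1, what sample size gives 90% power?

For a one-sample z-test, n = ((z_α + z_β)·σ/δ)².
z_α = 1.282 (one-sided α = 0.1); z_β = 1.282 (power 90% → β = 0.1).
n = (2.564 × 11.6 / 6.42)² = 21.46
Round up: n = 22.

22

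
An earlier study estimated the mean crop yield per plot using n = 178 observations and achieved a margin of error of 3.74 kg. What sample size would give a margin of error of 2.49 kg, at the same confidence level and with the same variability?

Margin of error scales as 1/√n, so n₂ = n₁·(E₁/E₂)².
n₂ = 178 × (3.74/2.49)² = 178 × 2.256 = 401.57
Round up: n₂ = 402.

402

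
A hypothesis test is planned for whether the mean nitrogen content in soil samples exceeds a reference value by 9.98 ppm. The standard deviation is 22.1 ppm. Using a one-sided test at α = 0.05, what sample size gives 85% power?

For a one-sample z-test, n = ((z_α + z_β)·σ/δ)².
z_α = 1.645 (one-sided α = 0.05); z_β = 1.036 (power 85% → β = 0.15).
n = (2.681 × 22.1 / 9.98)² = 35.25
Round up: n = 36.

n = 36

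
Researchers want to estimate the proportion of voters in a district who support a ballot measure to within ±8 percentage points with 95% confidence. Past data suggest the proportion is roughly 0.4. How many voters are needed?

n = 145

For a proportion with margin E = 0.08 at 95% confidence, z = 1.960.
n = p̂(1−p̂)(z/E)² = 0.4 × 0.6 × (1.960/0.08)² = 144.06
Round up: n = 145.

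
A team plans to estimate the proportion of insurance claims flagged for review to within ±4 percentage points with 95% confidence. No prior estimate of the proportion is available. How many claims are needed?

601

For a proportion with margin E = 0.04 at 95% confidence, z = 1.960.
With no prior estimate, use p = 0.5, which maximizes p(1−p) at 0.25.
n = 0.25 × (z/E)² = 0.25 × (1.960/0.04)² = 600.25
Round up: n = 601.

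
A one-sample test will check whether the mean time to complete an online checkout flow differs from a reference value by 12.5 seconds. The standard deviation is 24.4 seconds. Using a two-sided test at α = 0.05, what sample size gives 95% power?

n = 50

For a one-sample z-test, n = ((z_{α/2} + z_β)·σ/δ)².
z_{α/2} = 1.960 (two-sided α = 0.05); z_β = 1.645 (power 95% → β = 0.05).
n = (3.605 × 24.4 / 12.5)² = 49.52
Round up: n = 50.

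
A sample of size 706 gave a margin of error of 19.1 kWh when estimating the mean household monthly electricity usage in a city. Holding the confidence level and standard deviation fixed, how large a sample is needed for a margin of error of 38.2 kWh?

Margin of error scales as 1/√n, so n₂ = n₁·(E₁/E₂)².
n₂ = 706 × (19.1/38.2)² = 706 × 0.25 = 176.50
Round up: n₂ = 177.

n = 177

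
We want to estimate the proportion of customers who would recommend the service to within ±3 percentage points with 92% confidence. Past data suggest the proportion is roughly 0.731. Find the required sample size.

For a proportion with margin E = 0.03 at 92% confidence, z = 1.751.
n = p̂(1−p̂)(z/E)² = 0.731 × 0.269 × (1.751/0.03)² = 669.88
Round up: n = 670.

n = 670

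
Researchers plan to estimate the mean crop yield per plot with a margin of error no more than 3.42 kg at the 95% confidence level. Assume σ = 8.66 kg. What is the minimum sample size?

25

For a mean, the margin of error is E = z·σ/√n, so n = (zσ/E)².
At 95% confidence, z = 1.960.
n = (1.960 × 8.66 / 3.42)² = 24.63
Round up: n = 25.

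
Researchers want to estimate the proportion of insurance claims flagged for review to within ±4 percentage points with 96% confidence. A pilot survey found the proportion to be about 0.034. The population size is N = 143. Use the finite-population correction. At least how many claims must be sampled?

For a proportion with margin E = 0.04 at 96% confidence, z = 2.054.
n = p̂(1−p̂)(z/E)² = 0.034 × 0.966 × (2.054/0.04)² = 86.60 — call this n₀.
Finite-population correction with N = 143: n = n₀ / (1 + (n₀−1)/N) = 86.60 / 1.599 = 54.16
Round up: n = 55.

55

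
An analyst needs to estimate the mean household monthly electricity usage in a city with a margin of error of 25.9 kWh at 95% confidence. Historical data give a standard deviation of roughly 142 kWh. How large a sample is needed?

For a mean, the margin of error is E = z·σ/√n, so n = (zσ/E)².
At 95% confidence, z = 1.960.
n = (1.960 × 142 / 25.9)² = 115.48
Round up: n = 116.

116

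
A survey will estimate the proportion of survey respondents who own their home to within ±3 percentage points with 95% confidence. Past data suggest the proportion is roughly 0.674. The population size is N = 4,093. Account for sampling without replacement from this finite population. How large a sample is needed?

For a proportion with margin E = 0.03 at 95% confidence, z = 1.960.
n = p̂(1−p̂)(z/E)² = 0.674 × 0.326 × (1.960/0.03)² = 937.88 — call this n₀.
Finite-population correction with N = 4,093: n = n₀ / (1 + (n₀−1)/N) = 937.88 / 1.229 = 763.12
Round up: n = 764.

764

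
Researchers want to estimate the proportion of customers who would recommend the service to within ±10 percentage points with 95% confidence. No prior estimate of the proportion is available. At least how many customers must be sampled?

97

For a proportion with margin E = 0.1 at 95% confidence, z = 1.960.
With no prior estimate, use p = 0.5, which maximizes p(1−p) at 0.25.
n = 0.25 × (z/E)² = 0.25 × (1.960/0.1)² = 96.04
Round up: n = 97.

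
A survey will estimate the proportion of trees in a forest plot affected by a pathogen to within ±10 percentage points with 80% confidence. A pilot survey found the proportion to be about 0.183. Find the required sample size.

n = 25

For a proportion with margin E = 0.1 at 80% confidence, z = 1.282.
n = p̂(1−p̂)(z/E)² = 0.183 × 0.817 × (1.282/0.1)² = 24.57
Round up: n = 25.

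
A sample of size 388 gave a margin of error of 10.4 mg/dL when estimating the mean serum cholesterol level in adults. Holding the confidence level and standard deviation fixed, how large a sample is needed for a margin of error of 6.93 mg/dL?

Margin of error scales as 1/√n, so n₂ = n₁·(E₁/E₂)².
n₂ = 388 × (10.4/6.93)² = 388 × 2.252 = 873.78
Round up: n₂ = 874.

874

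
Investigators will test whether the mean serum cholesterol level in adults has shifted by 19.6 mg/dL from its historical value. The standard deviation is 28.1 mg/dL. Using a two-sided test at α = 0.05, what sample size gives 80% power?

For a one-sample z-test, n = ((z_{α/2} + z_β)·σ/δ)².
z_{α/2} = 1.960 (two-sided α = 0.05); z_β = 0.842 (power 80% → β = 0.2).
n = (2.802 × 28.1 / 19.6)² = 16.14
Round up: n = 17.

17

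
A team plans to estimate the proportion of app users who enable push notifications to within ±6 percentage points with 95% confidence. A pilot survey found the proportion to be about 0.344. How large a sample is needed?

For a proportion with margin E = 0.06 at 95% confidence, z = 1.960.
n = p̂(1−p̂)(z/E)² = 0.344 × 0.656 × (1.960/0.06)² = 240.81
Round up: n = 241.

241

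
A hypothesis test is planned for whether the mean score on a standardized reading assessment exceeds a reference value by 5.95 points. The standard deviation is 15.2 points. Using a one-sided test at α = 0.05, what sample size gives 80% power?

For a one-sample z-test, n = ((z_α + z_β)·σ/δ)².
z_α = 1.645 (one-sided α = 0.05); z_β = 0.842 (power 80% → β = 0.2).
n = (2.487 × 15.2 / 5.95)² = 40.36
Round up: n = 41.

41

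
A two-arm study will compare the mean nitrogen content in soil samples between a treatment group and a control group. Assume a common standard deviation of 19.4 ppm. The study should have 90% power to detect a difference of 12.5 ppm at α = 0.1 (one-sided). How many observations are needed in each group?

32 per group

For two equal groups, n per group = 2·((z_α + z_β)·σ/δ)².
z_α = 1.282; z_β = 1.282 (power 90%).
n = 2 × (2.564 × 19.4 / 12.5)² = 2 × 15.84 = 31.68
Round up: n = 32 per group.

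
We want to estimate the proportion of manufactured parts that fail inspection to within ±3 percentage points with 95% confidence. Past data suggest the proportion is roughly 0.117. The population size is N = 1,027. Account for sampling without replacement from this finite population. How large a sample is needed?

309

For a proportion with margin E = 0.03 at 95% confidence, z = 1.960.
n = p̂(1−p̂)(z/E)² = 0.117 × 0.883 × (1.960/0.03)² = 440.98 — call this n₀.
Finite-population correction with N = 1,027: n = n₀ / (1 + (n₀−1)/N) = 440.98 / 1.428 = 308.81
Round up: n = 309.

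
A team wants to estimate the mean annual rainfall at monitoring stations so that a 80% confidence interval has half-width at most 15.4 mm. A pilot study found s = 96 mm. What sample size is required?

64

For a mean, the margin of error is E = z·σ/√n, so n = (zσ/E)².
At 80% confidence, z = 1.282.
n = (1.282 × 96 / 15.4)² = 63.87
Round up: n = 64.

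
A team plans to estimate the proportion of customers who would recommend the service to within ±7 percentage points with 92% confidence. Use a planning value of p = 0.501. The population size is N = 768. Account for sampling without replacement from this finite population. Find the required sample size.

131

For a proportion with margin E = 0.07 at 92% confidence, z = 1.751.
n = p̂(1−p̂)(z/E)² = 0.501 × 0.499 × (1.751/0.07)² = 156.43 — call this n₀.
Finite-population correction with N = 768: n = n₀ / (1 + (n₀−1)/N) = 156.43 / 1.202 = 130.14
Round up: n = 131.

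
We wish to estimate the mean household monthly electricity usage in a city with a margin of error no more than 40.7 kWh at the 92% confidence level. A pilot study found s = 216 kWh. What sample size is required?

For a mean, the margin of error is E = z·σ/√n, so n = (zσ/E)².
At 92% confidence, z = 1.751.
n = (1.751 × 216 / 40.7)² = 86.36
Round up: n = 87.

87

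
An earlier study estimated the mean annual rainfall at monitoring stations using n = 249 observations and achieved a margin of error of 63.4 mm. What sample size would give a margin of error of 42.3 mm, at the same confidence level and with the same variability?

560

Margin of error scales as 1/√n, so n₂ = n₁·(E₁/E₂)².
n₂ = 249 × (63.4/42.3)² = 249 × 2.246 = 559.25
Round up: n₂ = 560.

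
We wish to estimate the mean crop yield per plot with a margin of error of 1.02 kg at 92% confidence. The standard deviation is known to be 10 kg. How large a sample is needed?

For a mean, the margin of error is E = z·σ/√n, so n = (zσ/E)².
At 92% confidence, z = 1.751.
n = (1.751 × 10 / 1.02)² = 294.69
Round up: n = 295.

n = 295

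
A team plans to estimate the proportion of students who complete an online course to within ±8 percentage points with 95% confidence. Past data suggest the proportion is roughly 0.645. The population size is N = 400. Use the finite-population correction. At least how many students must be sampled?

For a proportion with margin E = 0.08 at 95% confidence, z = 1.960.
n = p̂(1−p̂)(z/E)² = 0.645 × 0.355 × (1.960/0.08)² = 137.44 — call this n₀.
Finite-population correction with N = 400: n = n₀ / (1 + (n₀−1)/N) = 137.44 / 1.341 = 102.49
Round up: n = 103.

n = 103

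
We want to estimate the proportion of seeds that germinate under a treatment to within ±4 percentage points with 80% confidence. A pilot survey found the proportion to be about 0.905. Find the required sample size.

For a proportion with margin E = 0.04 at 80% confidence, z = 1.282.
n = p̂(1−p̂)(z/E)² = 0.905 × 0.095 × (1.282/0.04)² = 88.31
Round up: n = 89.

n = 89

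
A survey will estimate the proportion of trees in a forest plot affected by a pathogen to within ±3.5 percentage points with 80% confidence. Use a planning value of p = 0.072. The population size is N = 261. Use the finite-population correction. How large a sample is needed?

67

For a proportion with margin E = 0.035 at 80% confidence, z = 1.282.
n = p̂(1−p̂)(z/E)² = 0.072 × 0.928 × (1.282/0.035)² = 89.64 — call this n₀.
Finite-population correction with N = 261: n = n₀ / (1 + (n₀−1)/N) = 89.64 / 1.34 = 66.90
Round up: n = 67.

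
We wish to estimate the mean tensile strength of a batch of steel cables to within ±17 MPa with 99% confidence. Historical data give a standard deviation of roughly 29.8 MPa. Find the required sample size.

n = 21

For a mean, the margin of error is E = z·σ/√n, so n = (zσ/E)².
At 99% confidence, z = 2.576.
n = (2.576 × 29.8 / 17)² = 20.39
Round up: n = 21.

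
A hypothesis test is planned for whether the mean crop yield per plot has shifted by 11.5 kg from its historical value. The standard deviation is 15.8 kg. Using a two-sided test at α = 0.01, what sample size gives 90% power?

For a one-sample z-test, n = ((z_{α/2} + z_β)·σ/δ)².
z_{α/2} = 2.576 (two-sided α = 0.01); z_β = 1.282 (power 90% → β = 0.1).
n = (3.858 × 15.8 / 11.5)² = 28.10
Round up: n = 29.

29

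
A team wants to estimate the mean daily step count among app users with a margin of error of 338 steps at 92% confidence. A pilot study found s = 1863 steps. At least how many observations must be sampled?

94

For a mean, the margin of error is E = z·σ/√n, so n = (zσ/E)².
At 92% confidence, z = 1.751.
n = (1.751 × 1863 / 338)² = 93.15
Round up: n = 94.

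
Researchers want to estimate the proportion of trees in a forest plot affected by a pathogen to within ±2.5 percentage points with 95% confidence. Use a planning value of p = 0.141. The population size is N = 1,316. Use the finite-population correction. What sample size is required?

For a proportion with margin E = 0.025 at 95% confidence, z = 1.960.
n = p̂(1−p̂)(z/E)² = 0.141 × 0.859 × (1.960/0.025)² = 744.47 — call this n₀.
Finite-population correction with N = 1,316: n = n₀ / (1 + (n₀−1)/N) = 744.47 / 1.565 = 475.70
Round up: n = 476.

476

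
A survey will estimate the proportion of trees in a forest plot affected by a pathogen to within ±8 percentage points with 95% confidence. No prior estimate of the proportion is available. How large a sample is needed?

151

For a proportion with margin E = 0.08 at 95% confidence, z = 1.960.
With no prior estimate, use p = 0.5, which maximizes p(1−p) at 0.25.
n = 0.25 × (z/E)² = 0.25 × (1.960/0.08)² = 150.06
Round up: n = 151.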